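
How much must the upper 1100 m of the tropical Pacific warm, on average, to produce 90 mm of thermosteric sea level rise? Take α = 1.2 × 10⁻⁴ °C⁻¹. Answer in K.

0.682 K

ΔT = Δh/(αH) = 0.09 / (1.2×10⁻⁴ × 1100) ≈ 0.6818 K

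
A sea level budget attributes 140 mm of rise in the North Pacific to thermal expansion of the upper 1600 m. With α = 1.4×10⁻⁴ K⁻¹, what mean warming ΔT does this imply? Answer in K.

about 0.625 K

ΔT = Δh/(αH) = 0.14 / (1.4×10⁻⁴ × 1600) = 0.6250 K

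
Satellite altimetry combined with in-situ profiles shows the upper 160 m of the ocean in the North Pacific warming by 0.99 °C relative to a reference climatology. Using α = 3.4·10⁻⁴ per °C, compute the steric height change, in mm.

Δh = αΔT·H = 3.4×10⁻⁴ × 0.99 × 160 = 0.053856 m

about 53.9 mm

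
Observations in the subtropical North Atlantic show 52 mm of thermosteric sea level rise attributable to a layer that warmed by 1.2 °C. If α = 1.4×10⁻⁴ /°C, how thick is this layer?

H = Δh/(αΔT) = 0.052 / (1.4×10⁻⁴ × 1.2) ≈ 309.5 m

H ≈ 310 m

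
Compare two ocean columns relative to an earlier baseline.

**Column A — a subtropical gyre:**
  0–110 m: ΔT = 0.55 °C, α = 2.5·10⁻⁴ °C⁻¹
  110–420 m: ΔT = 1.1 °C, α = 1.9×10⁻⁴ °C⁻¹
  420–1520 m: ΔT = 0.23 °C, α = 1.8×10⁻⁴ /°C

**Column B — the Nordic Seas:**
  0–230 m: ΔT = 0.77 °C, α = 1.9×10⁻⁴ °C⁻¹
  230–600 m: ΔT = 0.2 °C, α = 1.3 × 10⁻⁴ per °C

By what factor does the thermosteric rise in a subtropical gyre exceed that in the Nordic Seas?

A 0–110 m: 2.5×10⁻⁴ × 0.55 × 110 = 0.015125 m
A 110–420 m: 310 × 1.9×10⁻⁴ × 1.1 = 0.06479 m
A 1.8×10⁻⁴ × 0.23 × 1100 = 0.04554 m
A total: 0.125455 m
B 0–230 m: 230 × 1.9×10⁻⁴ × 0.77 = 0.033649 m
B Layer 2: 0.2 × 370 × 1.3×10⁻⁴ = 0.00962 m
B total: 0.043269 m
Ratio: 0.125455 / 0.043269 ≈ 2.899

a factor of 2.9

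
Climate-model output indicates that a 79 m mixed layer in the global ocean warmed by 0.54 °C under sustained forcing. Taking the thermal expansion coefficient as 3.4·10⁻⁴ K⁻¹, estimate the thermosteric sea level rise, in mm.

14.5 mm

Δh = αΔT·H = 3.4×10⁻⁴ × 0.54 × 79 = 0.0145044 m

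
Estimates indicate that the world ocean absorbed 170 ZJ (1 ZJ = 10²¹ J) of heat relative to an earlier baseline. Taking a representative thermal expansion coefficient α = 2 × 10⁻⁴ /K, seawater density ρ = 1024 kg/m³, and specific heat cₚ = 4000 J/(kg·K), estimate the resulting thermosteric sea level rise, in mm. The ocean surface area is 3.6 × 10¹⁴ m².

23.1 mm of thermosteric rise

Per unit area: Q = 170×10²¹ / (3.6×10¹⁴) ≈ 4.722×10⁸ J/m²
Δh = αQ/(ρcₚ) = 2×10⁻⁴ × 4.722×10⁸ / (1024 × 4000) ≈ 0.023057 m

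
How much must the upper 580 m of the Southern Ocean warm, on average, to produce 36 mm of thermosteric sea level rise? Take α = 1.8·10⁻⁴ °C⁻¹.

ΔT = Δh/(αH) = 0.036 / (1.8×10⁻⁴ × 580) ≈ 0.3448 K

0.345 K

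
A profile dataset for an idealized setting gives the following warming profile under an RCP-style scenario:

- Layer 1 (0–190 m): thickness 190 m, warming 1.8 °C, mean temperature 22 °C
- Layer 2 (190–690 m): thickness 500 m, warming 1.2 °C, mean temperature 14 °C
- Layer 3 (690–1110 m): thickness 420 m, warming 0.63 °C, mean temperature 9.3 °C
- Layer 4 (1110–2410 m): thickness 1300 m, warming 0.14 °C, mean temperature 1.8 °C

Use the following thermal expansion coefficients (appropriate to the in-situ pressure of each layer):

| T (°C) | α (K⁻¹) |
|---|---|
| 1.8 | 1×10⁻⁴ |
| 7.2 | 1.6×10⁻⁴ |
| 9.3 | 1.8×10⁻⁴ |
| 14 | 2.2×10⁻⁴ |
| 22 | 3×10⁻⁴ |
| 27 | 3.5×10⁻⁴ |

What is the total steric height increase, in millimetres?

Δh = 300 mm

Layer 1 at 22 °C → α = 3×10⁻⁴ K⁻¹
Layer 2 at 14 °C → α = 2.2×10⁻⁴ K⁻¹
Layer 3 at 9.3 °C → α = 1.8×10⁻⁴ K⁻¹
Layer 4 at 1.8 °C → α = 1×10⁻⁴ K⁻¹
3×10⁻⁴ × 190 × 1.8 = 0.10260 m
190–690 m: 2.2×10⁻⁴ × 1.2 × 500 = 0.13200 m
690–1110 m: 0.63 × 420 × 1.8×10⁻⁴ = 0.047628 m
1110–2410 m: 1300 × 0.14 × 1×10⁻⁴ = 0.01820 m
Δh = 0.10260 + 0.13200 + 0.047628 + 0.01820 = 0.300428 m ≈ 300 mm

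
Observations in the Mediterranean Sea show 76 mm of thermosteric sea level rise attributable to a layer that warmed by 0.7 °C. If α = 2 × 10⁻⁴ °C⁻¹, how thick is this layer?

H = Δh/(αΔT) = 0.076 / (2×10⁻⁴ × 0.7) ≈ 542.9 m

about 540 m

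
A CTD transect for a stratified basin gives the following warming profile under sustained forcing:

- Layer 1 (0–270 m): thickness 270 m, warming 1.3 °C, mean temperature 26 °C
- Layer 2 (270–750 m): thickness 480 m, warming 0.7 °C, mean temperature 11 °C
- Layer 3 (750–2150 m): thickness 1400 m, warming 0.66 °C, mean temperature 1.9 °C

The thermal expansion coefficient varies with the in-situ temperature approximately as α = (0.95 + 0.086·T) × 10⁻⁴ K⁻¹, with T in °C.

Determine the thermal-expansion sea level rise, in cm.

Layer 1: α = (0.95 + 0.086×26)×10⁻⁴ = 3.186×10⁻⁴ K⁻¹
Layer 2: α = (0.95 + 0.086×11)×10⁻⁴ = 1.896×10⁻⁴ K⁻¹
Layer 3: α = (0.95 + 0.086×1.9)×10⁻⁴ = 1.1134×10⁻⁴ K⁻¹
270 × 3.186×10⁻⁴ × 1.3 = 0.1118286 m
1.896×10⁻⁴ × 480 × 0.7 = 0.0637056 m
750–2150 m: 1.1134×10⁻⁴ × 0.66 × 1400 = 0.10287816 m
Δh = 0.1118286 + 0.0637056 + 0.10287816 = 0.27841236 m ≈ 27.8 cm

Δh = 27.8 cm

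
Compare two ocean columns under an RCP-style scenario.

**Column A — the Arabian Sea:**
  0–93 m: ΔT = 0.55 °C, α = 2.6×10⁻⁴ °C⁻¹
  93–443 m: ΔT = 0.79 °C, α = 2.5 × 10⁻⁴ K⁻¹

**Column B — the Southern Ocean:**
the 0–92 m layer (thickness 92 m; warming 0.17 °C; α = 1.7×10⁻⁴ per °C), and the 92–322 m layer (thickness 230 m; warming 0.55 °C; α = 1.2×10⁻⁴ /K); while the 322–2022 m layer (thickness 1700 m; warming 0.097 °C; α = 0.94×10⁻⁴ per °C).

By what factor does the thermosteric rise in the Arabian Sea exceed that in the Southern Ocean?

A 0–93 m: 2.6×10⁻⁴ × 0.55 × 93 = 0.013299 m
A 93–443 m: 350 × 2.5×10⁻⁴ × 0.79 = 0.069125 m
A total: 0.082424 m
B 0–92 m: 1.7×10⁻⁴ × 0.17 × 92 = 0.0026588 m
B 230 × 1.2×10⁻⁴ × 0.55 = 0.01518 m
B 0.097 × 0.94×10⁻⁴ × 1700 = 0.0155006 m
B total: 0.0333394 m
Ratio: 0.082424 / 0.0333394 ≈ 2.472

a factor of 2.47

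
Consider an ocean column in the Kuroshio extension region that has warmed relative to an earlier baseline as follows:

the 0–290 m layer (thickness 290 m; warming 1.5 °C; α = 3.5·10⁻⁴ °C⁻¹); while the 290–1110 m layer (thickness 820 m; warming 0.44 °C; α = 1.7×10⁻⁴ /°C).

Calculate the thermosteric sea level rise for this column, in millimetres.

214 mm of thermosteric rise

Layer 1: 290 × 1.5 × 3.5×10⁻⁴ = 0.15225 m
0.44 × 1.7×10⁻⁴ × 820 = 0.061336 m
Δh = 0.15225 + 0.061336 = 0.213586 m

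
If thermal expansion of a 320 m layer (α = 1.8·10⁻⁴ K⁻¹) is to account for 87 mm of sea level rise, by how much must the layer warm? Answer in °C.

about 1.51 °C

ΔT = Δh/(αH) = 0.087 / (1.8×10⁻⁴ × 320) ≈ 1.510 °C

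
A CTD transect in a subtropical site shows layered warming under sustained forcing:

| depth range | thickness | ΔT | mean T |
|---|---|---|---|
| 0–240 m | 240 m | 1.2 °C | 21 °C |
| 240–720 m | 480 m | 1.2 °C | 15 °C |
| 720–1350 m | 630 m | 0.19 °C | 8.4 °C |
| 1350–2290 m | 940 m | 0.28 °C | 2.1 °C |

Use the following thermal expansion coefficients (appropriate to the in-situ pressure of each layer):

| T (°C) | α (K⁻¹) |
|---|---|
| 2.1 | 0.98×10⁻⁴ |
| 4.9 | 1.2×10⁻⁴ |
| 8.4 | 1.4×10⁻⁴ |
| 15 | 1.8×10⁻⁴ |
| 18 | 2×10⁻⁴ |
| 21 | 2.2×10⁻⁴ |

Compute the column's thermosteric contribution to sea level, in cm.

21.0 cm of thermosteric rise

Layer 1 at 21 °C → α = 2.2×10⁻⁴ K⁻¹
Layer 2 at 15 °C → α = 1.8×10⁻⁴ K⁻¹
Layer 3 at 8.4 °C → α = 1.4×10⁻⁴ K⁻¹
Layer 4 at 2.1 °C → α = 0.98×10⁻⁴ K⁻¹
0–240 m: 1.2 × 2.2×10⁻⁴ × 240 = 0.06336 m
Layer 2: 480 × 1.8×10⁻⁴ × 1.2 = 0.10368 m
1.4×10⁻⁴ × 0.19 × 630 = 0.016758 m
1350–2290 m: 0.98×10⁻⁴ × 940 × 0.28 = 0.0257936 m
Δh = 0.06336 + 0.10368 + 0.016758 + 0.0257936 = 0.2095916 m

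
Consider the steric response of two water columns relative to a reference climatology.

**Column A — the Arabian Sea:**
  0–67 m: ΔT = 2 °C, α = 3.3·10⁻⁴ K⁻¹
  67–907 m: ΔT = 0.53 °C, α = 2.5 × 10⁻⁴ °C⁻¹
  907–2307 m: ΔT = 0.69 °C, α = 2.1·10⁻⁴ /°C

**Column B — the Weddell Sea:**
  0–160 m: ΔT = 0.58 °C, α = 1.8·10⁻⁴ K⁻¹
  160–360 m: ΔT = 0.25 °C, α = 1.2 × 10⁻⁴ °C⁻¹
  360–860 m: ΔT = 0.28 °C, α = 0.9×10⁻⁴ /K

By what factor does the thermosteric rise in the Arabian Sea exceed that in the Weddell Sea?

A Layer 1: 2 × 3.3×10⁻⁴ × 67 = 0.04422 m
A 67–907 m: 2.5×10⁻⁴ × 0.53 × 840 = 0.11130 m
A 907–2307 m: 2.1×10⁻⁴ × 1400 × 0.69 = 0.20286 m
A total: 0.35838 m
B 0–160 m: 1.8×10⁻⁴ × 160 × 0.58 = 0.016704 m
B 200 × 1.2×10⁻⁴ × 0.25 = 0.00600 m
B 360–860 m: 0.28 × 0.9×10⁻⁴ × 500 = 0.01260 m
B total: 0.035304 m
Ratio: 0.35838 / 0.035304 ≈ 10.15

a factor of 10.2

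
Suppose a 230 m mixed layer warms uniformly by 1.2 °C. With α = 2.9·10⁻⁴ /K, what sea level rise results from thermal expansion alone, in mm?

Δh ≈ 80 mm

Δh = αΔT·H = 2.9×10⁻⁴ × 1.2 × 230 = 0.08004 m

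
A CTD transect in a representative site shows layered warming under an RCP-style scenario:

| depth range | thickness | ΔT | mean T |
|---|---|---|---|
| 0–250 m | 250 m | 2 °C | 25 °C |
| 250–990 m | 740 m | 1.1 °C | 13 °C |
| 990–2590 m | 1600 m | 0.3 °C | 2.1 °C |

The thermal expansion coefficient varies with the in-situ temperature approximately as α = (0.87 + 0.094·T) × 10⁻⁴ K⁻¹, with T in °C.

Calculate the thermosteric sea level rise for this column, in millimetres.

Δh = 383 mm

Layer 1: α = (0.87 + 0.094×25)×10⁻⁴ = 3.22×10⁻⁴ K⁻¹
Layer 2: α = (0.87 + 0.094×13)×10⁻⁴ = 2.092×10⁻⁴ K⁻¹
Layer 3: α = (0.87 + 0.094×2.1)×10⁻⁴ = 1.0674×10⁻⁴ K⁻¹
0–250 m: 3.22×10⁻⁴ × 250 × 2 = 0.16100 m
Layer 2: 740 × 2.092×10⁻⁴ × 1.1 = 0.1702888 m
Layer 3: 1600 × 1.0674×10⁻⁴ × 0.3 = 0.0512352 m
Δh = 0.16100 + 0.1702888 + 0.0512352 = 0.382524 m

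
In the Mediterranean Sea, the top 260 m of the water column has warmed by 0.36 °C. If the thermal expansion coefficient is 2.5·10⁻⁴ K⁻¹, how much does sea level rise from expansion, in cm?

Δh = αΔT·H = 2.5×10⁻⁴ × 0.36 × 260 = 0.02340 m

Δh = 2.34 cm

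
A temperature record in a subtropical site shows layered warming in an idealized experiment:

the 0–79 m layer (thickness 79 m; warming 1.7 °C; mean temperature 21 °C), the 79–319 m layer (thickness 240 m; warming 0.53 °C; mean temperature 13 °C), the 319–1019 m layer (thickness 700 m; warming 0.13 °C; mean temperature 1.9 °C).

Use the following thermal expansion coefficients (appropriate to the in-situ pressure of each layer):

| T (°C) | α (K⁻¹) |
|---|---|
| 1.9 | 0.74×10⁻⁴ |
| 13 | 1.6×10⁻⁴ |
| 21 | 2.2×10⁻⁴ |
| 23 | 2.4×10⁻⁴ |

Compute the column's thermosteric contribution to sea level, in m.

Δh = 0.0566 m

Layer 1 at 21 °C → α = 2.2×10⁻⁴ K⁻¹
Layer 2 at 13 °C → α = 1.6×10⁻⁴ K⁻¹
Layer 3 at 1.9 °C → α = 0.74×10⁻⁴ K⁻¹
Layer 1: 79 × 2.2×10⁻⁴ × 1.7 = 0.029546 m
Layer 2: 1.6×10⁻⁴ × 0.53 × 240 = 0.020352 m
0.74×10⁻⁴ × 700 × 0.13 = 0.006734 m
Δh = 0.029546 + 0.020352 + 0.006734 = 0.056632 m ≈ 0.0566 m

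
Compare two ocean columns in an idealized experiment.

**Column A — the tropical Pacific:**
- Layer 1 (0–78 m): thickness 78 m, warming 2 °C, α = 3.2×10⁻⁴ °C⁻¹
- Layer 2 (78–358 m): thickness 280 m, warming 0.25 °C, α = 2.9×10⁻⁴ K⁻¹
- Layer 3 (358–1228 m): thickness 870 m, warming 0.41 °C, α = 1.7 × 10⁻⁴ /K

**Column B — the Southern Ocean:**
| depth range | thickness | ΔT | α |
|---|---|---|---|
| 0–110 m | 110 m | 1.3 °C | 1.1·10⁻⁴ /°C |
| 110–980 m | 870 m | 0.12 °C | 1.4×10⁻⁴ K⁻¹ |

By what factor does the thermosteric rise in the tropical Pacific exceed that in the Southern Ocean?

≈ 4.3×

A 2 × 3.2×10⁻⁴ × 78 = 0.04992 m
A Layer 2: 280 × 0.25 × 2.9×10⁻⁴ = 0.02030 m
A 358–1228 m: 0.41 × 1.7×10⁻⁴ × 870 = 0.060639 m
A total: 0.130859 m
B 110 × 1.3 × 1.1×10⁻⁴ = 0.01573 m
B 110–980 m: 1.4×10⁻⁴ × 870 × 0.12 = 0.014616 m
B total: 0.030346 m
Ratio: 0.130859 / 0.030346 ≈ 4.312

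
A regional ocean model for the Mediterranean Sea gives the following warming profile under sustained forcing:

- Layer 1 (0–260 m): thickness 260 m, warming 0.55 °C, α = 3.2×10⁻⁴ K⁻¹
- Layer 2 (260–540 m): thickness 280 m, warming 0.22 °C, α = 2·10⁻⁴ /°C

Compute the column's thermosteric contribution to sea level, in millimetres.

Layer 1: 3.2×10⁻⁴ × 260 × 0.55 = 0.04576 m
260–540 m: 0.22 × 280 × 2×10⁻⁴ = 0.01232 m
Δh = 0.04576 + 0.01232 = 0.05808 m ≈ 58 mm

58 mm of thermosteric rise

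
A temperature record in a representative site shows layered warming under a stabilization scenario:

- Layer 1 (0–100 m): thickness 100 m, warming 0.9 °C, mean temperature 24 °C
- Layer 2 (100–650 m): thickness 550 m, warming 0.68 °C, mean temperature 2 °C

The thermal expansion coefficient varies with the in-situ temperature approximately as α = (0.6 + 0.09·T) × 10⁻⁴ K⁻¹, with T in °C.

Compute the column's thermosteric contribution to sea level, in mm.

Layer 1: α = (0.6 + 0.09×24)×10⁻⁴ = 2.76×10⁻⁴ K⁻¹
Layer 2: α = (0.6 + 0.09×2)×10⁻⁴ = 0.78×10⁻⁴ K⁻¹
0–100 m: 2.76×10⁻⁴ × 100 × 0.9 = 0.02484 m
0.68 × 0.78×10⁻⁴ × 550 = 0.029172 m
Δh = 0.02484 + 0.029172 = 0.054012 m

about 54 mm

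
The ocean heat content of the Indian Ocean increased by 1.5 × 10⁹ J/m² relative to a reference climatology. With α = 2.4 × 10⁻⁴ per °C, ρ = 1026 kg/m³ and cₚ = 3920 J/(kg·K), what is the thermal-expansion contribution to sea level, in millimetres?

89.5 mm

Δh = αQ/(ρcₚ) = 2.4×10⁻⁴ × 1.5×10⁹ / (1026 × 3920) ≈ 0.089509 m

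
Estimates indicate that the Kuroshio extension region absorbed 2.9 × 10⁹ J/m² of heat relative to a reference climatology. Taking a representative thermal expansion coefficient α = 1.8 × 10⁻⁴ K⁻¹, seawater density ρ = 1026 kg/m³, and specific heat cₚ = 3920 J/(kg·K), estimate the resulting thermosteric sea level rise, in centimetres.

Δh = αQ/(ρcₚ) = 1.8×10⁻⁴ × 2.9×10⁹ / (1026 × 3920) ≈ 0.12979 m

Δh = 13.0 cm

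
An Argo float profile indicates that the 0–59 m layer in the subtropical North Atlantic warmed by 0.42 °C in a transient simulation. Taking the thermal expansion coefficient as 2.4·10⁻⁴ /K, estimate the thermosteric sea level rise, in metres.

Δh = αΔT·H = 2.4×10⁻⁴ × 0.42 × 59 = 0.0059472 m

Δh = 0.00595 m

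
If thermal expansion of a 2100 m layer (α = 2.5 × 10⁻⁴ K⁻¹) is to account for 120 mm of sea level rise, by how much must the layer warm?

0.229 K

ΔT = Δh/(αH) = 0.12 / (2.5×10⁻⁴ × 2100) ≈ 0.2286 K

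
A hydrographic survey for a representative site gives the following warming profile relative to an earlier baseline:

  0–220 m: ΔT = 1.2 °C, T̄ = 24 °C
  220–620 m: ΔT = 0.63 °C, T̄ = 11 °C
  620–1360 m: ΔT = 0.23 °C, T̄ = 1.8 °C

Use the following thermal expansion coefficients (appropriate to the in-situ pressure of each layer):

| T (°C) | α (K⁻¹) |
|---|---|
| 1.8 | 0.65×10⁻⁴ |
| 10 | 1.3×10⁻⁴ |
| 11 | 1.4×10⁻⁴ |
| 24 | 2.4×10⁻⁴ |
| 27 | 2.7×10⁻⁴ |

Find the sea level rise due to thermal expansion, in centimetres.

Δh = 11.0 cm

Layer 1 at 24 °C → α = 2.4×10⁻⁴ K⁻¹
Layer 2 at 11 °C → α = 1.4×10⁻⁴ K⁻¹
Layer 3 at 1.8 °C → α = 0.65×10⁻⁴ K⁻¹
0–220 m: 1.2 × 220 × 2.4×10⁻⁴ = 0.06336 m
Layer 2: 1.4×10⁻⁴ × 0.63 × 400 = 0.03528 m
Layer 3: 740 × 0.65×10⁻⁴ × 0.23 = 0.011063 m
Δh = 0.06336 + 0.03528 + 0.011063 = 0.109703 m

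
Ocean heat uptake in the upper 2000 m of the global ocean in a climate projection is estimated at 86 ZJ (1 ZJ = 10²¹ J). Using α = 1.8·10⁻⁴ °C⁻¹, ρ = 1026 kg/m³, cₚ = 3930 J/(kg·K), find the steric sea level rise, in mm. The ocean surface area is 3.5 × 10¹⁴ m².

Per unit area: Q = 86×10²¹ / (3.5×10¹⁴) ≈ 2.457×10⁸ J/m²
Δh = αQ/(ρcₚ) = 1.8×10⁻⁴ × 2.457×10⁸ / (1026 × 3930) ≈ 0.010968 m

11.0 mm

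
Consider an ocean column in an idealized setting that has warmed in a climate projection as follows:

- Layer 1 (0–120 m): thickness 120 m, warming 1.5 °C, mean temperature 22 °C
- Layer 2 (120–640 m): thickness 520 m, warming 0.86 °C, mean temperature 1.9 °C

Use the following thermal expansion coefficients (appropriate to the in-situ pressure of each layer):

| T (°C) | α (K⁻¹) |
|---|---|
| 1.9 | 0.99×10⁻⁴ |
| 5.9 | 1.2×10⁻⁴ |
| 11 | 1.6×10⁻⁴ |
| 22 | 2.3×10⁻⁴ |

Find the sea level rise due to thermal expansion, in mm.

86 mm

Layer 1 at 22 °C → α = 2.3×10⁻⁴ K⁻¹
Layer 2 at 1.9 °C → α = 0.99×10⁻⁴ K⁻¹
Layer 1: 2.3×10⁻⁴ × 120 × 1.5 = 0.04140 m
520 × 0.86 × 0.99×10⁻⁴ = 0.0442728 m
Δh = 0.04140 + 0.0442728 = 0.0856728 m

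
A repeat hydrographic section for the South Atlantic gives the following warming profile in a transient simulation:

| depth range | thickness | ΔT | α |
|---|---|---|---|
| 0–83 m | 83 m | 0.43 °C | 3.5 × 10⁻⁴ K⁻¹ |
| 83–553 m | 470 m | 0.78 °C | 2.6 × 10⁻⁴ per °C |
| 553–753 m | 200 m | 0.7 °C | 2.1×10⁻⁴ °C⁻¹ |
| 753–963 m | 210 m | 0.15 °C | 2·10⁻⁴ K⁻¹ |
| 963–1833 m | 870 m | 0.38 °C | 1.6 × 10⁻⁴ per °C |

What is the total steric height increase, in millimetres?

83 × 3.5×10⁻⁴ × 0.43 = 0.0124915 m
83–553 m: 0.78 × 2.6×10⁻⁴ × 470 = 0.095316 m
Layer 3: 0.7 × 2.1×10⁻⁴ × 200 = 0.02940 m
753–963 m: 0.15 × 210 × 2×10⁻⁴ = 0.00630 m
0.38 × 1.6×10⁻⁴ × 870 = 0.052896 m
Δh = 0.0124915 + 0.095316 + 0.02940 + 0.00630 + 0.052896 = 0.1964035 m

Δh = 196 mm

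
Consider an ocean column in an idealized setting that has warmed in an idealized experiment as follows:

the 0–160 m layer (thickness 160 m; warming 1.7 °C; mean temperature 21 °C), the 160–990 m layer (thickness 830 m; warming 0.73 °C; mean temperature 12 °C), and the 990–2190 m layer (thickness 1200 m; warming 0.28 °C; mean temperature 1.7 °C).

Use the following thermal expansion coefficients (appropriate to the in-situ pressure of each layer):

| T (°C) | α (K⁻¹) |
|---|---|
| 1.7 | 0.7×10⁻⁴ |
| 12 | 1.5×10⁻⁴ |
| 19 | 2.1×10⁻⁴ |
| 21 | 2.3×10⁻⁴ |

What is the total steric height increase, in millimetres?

Layer 1 at 21 °C → α = 2.3×10⁻⁴ K⁻¹
Layer 2 at 12 °C → α = 1.5×10⁻⁴ K⁻¹
Layer 3 at 1.7 °C → α = 0.7×10⁻⁴ K⁻¹
2.3×10⁻⁴ × 160 × 1.7 = 0.06256 m
Layer 2: 830 × 0.73 × 1.5×10⁻⁴ = 0.090885 m
Layer 3: 0.28 × 1200 × 0.7×10⁻⁴ = 0.02352 m
Δh = 0.06256 + 0.090885 + 0.02352 = 0.176965 m ≈ 180 mm

180 mm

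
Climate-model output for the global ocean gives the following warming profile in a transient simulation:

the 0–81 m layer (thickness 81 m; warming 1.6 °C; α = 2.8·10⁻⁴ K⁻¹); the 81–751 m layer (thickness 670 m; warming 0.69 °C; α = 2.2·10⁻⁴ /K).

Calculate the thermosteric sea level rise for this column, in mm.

0–81 m: 81 × 1.6 × 2.8×10⁻⁴ = 0.036288 m
81–751 m: 670 × 0.69 × 2.2×10⁻⁴ = 0.101706 m
Δh = 0.036288 + 0.101706 = 0.137994 m

138 mm of thermosteric rise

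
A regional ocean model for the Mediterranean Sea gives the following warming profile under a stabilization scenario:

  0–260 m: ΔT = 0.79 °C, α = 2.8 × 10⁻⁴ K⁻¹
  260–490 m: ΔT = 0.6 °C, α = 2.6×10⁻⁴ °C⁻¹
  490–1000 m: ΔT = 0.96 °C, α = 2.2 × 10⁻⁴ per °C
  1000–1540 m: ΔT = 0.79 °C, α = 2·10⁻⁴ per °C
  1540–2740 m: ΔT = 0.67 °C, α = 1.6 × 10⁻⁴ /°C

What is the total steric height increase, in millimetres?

Δh = 415 mm

Layer 1: 0.79 × 260 × 2.8×10⁻⁴ = 0.057512 m
Layer 2: 230 × 2.6×10⁻⁴ × 0.6 = 0.03588 m
2.2×10⁻⁴ × 0.96 × 510 = 0.107712 m
Layer 4: 2×10⁻⁴ × 540 × 0.79 = 0.08532 m
1.6×10⁻⁴ × 0.67 × 1200 = 0.12864 m
Δh = 0.057512 + 0.03588 + 0.107712 + 0.08532 + 0.12864 = 0.415064 m ≈ 415 mm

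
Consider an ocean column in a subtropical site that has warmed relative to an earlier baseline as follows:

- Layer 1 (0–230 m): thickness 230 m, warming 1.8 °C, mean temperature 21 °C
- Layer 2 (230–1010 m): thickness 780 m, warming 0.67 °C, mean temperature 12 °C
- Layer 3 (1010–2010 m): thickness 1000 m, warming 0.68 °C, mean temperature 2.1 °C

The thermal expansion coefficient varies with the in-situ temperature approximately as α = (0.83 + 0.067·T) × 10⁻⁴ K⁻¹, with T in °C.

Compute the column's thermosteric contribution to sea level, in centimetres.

Δh ≈ 24 cm

Layer 1: α = (0.83 + 0.067×21)×10⁻⁴ = 2.237×10⁻⁴ K⁻¹
Layer 2: α = (0.83 + 0.067×12)×10⁻⁴ = 1.634×10⁻⁴ K⁻¹
Layer 3: α = (0.83 + 0.067×2.1)×10⁻⁴ = 0.9707×10⁻⁴ K⁻¹
0–230 m: 230 × 1.8 × 2.237×10⁻⁴ = 0.0926118 m
230–1010 m: 780 × 0.67 × 1.634×10⁻⁴ = 0.08539284 m
Layer 3: 1000 × 0.9707×10⁻⁴ × 0.68 = 0.0660076 m
Δh = 0.0926118 + 0.08539284 + 0.0660076 = 0.24401224 m ≈ 24 cm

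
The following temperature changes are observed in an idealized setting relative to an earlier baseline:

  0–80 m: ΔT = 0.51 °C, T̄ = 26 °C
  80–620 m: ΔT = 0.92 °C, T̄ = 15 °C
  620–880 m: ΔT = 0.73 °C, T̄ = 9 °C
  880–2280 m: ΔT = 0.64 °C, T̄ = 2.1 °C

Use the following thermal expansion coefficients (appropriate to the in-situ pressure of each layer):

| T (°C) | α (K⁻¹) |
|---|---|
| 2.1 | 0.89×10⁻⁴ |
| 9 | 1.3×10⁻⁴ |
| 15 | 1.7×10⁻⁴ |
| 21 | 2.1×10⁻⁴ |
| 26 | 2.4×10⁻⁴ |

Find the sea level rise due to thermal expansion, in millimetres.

Δh ≈ 200 mm

Layer 1 at 26 °C → α = 2.4×10⁻⁴ K⁻¹
Layer 2 at 15 °C → α = 1.7×10⁻⁴ K⁻¹
Layer 3 at 9 °C → α = 1.3×10⁻⁴ K⁻¹
Layer 4 at 2.1 °C → α = 0.89×10⁻⁴ K⁻¹
0–80 m: 80 × 2.4×10⁻⁴ × 0.51 = 0.009792 m
80–620 m: 0.92 × 540 × 1.7×10⁻⁴ = 0.084456 m
0.73 × 260 × 1.3×10⁻⁴ = 0.024674 m
Layer 4: 0.89×10⁻⁴ × 1400 × 0.64 = 0.079744 m
Δh = 0.009792 + 0.084456 + 0.024674 + 0.079744 = 0.198666 m ≈ 200 mm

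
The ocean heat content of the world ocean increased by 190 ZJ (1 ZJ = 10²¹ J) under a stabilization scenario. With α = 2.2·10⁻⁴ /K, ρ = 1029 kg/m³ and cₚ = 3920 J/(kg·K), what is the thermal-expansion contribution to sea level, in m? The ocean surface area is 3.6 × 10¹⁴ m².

Per unit area: Q = 190×10²¹ / (3.6×10¹⁴) ≈ 5.278×10⁸ J/m²
Δh = αQ/(ρcₚ) = 2.2×10⁻⁴ × 5.278×10⁸ / (1029 × 3920) ≈ 0.028787 m

Δh = 0.0288 m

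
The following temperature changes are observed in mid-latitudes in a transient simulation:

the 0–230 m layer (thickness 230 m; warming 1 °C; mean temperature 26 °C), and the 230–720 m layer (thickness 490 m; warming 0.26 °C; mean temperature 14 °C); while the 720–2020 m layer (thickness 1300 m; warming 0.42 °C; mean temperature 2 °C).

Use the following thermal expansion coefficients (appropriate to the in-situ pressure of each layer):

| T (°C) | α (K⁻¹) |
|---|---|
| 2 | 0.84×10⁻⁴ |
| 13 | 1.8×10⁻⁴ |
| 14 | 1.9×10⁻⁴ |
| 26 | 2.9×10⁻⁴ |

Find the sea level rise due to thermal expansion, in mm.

140 mm of thermosteric rise

Layer 1 at 26 °C → α = 2.9×10⁻⁴ K⁻¹
Layer 2 at 14 °C → α = 1.9×10⁻⁴ K⁻¹
Layer 3 at 2 °C → α = 0.84×10⁻⁴ K⁻¹
1 × 230 × 2.9×10⁻⁴ = 0.06670 m
230–720 m: 490 × 0.26 × 1.9×10⁻⁴ = 0.024206 m
Layer 3: 1300 × 0.84×10⁻⁴ × 0.42 = 0.045864 m
Δh = 0.06670 + 0.024206 + 0.045864 = 0.13677 m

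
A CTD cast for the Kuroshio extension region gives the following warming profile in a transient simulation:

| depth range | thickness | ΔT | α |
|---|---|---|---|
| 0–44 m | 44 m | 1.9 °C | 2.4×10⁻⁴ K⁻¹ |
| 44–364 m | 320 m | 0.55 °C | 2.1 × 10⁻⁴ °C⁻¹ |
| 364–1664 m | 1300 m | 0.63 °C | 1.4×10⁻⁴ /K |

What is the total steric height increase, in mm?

170 mm of thermosteric rise

Layer 1: 44 × 2.4×10⁻⁴ × 1.9 = 0.020064 m
Layer 2: 2.1×10⁻⁴ × 0.55 × 320 = 0.03696 m
364–1664 m: 1.4×10⁻⁴ × 1300 × 0.63 = 0.11466 m
Δh = 0.020064 + 0.03696 + 0.11466 = 0.171684 m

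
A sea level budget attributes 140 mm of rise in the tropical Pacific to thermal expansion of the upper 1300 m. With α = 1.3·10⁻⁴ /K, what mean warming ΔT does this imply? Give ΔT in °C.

about 0.828 °C

ΔT = Δh/(αH) = 0.14 / (1.3×10⁻⁴ × 1300) ≈ 0.8284 °C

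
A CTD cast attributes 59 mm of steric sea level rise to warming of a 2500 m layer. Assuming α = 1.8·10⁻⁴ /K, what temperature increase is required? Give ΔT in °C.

about 0.131 °C

ΔT = Δh/(αH) = 0.059 / (1.8×10⁻⁴ × 2500) ≈ 0.1311 °C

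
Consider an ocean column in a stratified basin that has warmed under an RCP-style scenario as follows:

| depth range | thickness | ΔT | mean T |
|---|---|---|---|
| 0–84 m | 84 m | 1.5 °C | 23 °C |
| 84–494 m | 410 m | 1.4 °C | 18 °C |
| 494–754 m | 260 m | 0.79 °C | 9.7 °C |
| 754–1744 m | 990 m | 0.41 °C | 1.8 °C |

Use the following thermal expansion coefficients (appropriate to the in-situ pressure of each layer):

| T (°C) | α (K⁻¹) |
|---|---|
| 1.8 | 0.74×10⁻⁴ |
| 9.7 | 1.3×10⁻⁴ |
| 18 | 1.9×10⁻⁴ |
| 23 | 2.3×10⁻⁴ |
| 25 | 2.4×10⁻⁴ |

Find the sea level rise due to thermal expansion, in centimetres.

Layer 1 at 23 °C → α = 2.3×10⁻⁴ K⁻¹
Layer 2 at 18 °C → α = 1.9×10⁻⁴ K⁻¹
Layer 3 at 9.7 °C → α = 1.3×10⁻⁴ K⁻¹
Layer 4 at 1.8 °C → α = 0.74×10⁻⁴ K⁻¹
0–84 m: 2.3×10⁻⁴ × 84 × 1.5 = 0.02898 m
84–494 m: 1.9×10⁻⁴ × 1.4 × 410 = 0.10906 m
Layer 3: 260 × 1.3×10⁻⁴ × 0.79 = 0.026702 m
990 × 0.74×10⁻⁴ × 0.41 = 0.0300366 m
Δh = 0.02898 + 0.10906 + 0.026702 + 0.0300366 = 0.1947786 m ≈ 19.5 cm

19.5 cm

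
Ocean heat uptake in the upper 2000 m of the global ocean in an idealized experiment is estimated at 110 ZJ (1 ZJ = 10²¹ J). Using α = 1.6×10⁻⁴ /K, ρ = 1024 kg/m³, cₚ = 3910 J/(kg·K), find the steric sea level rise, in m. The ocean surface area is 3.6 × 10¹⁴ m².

0.0122 m of thermosteric rise

Per unit area: Q = 110×10²¹ / (3.6×10¹⁴) ≈ 3.056×10⁸ J/m²
Δh = αQ/(ρcₚ) = 1.6×10⁻⁴ × 3.056×10⁸ / (1024 × 3910) ≈ 0.012212 m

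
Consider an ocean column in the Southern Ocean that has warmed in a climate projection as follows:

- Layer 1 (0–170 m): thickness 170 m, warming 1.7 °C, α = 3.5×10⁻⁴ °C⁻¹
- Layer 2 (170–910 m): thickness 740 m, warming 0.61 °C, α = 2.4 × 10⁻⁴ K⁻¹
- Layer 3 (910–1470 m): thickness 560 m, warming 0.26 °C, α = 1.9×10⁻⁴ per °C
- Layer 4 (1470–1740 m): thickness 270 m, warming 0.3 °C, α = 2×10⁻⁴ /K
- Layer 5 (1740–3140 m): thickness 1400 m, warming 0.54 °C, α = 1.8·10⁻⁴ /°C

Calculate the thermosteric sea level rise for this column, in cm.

Δh = 39 cm

0–170 m: 1.7 × 3.5×10⁻⁴ × 170 = 0.10115 m
0.61 × 740 × 2.4×10⁻⁴ = 0.108336 m
0.26 × 560 × 1.9×10⁻⁴ = 0.027664 m
270 × 0.3 × 2×10⁻⁴ = 0.01620 m
1.8×10⁻⁴ × 1400 × 0.54 = 0.13608 m
Δh = 0.10115 + 0.108336 + 0.027664 + 0.01620 + 0.13608 = 0.38943 m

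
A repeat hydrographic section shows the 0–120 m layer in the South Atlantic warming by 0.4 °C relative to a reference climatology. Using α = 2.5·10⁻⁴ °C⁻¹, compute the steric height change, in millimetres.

Δh ≈ 12 mm

Δh = αΔT·H = 2.5×10⁻⁴ × 0.4 × 120 = 0.01200 m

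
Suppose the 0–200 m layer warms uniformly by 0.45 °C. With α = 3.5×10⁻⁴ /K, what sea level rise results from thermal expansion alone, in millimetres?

Δh = αΔT·H = 3.5×10⁻⁴ × 0.45 × 200 = 0.03150 m

31.5 mm of thermosteric rise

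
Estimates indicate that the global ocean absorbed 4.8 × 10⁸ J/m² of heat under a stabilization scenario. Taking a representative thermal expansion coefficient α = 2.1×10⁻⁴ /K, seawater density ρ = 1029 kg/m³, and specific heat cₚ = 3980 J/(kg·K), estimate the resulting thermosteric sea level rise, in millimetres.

Δh ≈ 25 mm

Δh = αQ/(ρcₚ) = 2.1×10⁻⁴ × 4.8×10⁸ / (1029 × 3980) ≈ 0.024613 m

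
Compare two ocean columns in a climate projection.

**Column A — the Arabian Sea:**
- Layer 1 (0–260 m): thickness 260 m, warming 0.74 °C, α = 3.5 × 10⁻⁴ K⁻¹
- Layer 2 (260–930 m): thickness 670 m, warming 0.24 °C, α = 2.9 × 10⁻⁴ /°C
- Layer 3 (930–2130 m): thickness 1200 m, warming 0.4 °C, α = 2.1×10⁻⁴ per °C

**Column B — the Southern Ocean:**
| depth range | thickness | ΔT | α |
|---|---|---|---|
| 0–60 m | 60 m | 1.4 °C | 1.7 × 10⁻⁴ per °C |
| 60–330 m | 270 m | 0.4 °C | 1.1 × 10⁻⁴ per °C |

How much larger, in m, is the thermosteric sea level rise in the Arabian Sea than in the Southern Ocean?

0.189 m

A Layer 1: 0.74 × 3.5×10⁻⁴ × 260 = 0.06734 m
A Layer 2: 2.9×10⁻⁴ × 670 × 0.24 = 0.046632 m
A 930–2130 m: 1200 × 0.4 × 2.1×10⁻⁴ = 0.10080 m
A total: 0.214772 m
B 60 × 1.7×10⁻⁴ × 1.4 = 0.01428 m
B 60–330 m: 270 × 0.4 × 1.1×10⁻⁴ = 0.01188 m
B total: 0.02616 m
Difference: 0.214772 − 0.02616 = 0.188612 m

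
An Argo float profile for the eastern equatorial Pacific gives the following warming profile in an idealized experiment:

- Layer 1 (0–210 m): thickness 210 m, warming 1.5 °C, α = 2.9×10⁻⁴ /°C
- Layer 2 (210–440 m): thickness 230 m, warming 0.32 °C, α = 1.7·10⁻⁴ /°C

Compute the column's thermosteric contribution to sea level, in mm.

about 104 mm

Layer 1: 1.5 × 2.9×10⁻⁴ × 210 = 0.09135 m
210–440 m: 230 × 1.7×10⁻⁴ × 0.32 = 0.012512 m
Δh = 0.09135 + 0.012512 = 0.103862 m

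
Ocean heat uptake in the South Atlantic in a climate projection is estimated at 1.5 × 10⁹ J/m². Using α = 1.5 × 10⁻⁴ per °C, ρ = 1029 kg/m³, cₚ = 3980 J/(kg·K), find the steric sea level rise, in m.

0.055 m of thermosteric rise

Δh = αQ/(ρcₚ) = 1.5×10⁻⁴ × 1.5×10⁹ / (1029 × 3980) ≈ 0.054939 m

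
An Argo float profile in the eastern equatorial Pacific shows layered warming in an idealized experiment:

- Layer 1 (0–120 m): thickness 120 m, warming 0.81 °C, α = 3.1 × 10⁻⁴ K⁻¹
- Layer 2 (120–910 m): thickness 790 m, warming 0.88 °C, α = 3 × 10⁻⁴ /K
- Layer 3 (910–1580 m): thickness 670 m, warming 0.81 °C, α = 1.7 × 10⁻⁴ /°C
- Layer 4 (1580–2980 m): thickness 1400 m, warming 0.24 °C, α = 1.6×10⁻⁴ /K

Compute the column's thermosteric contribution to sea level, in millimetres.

about 380 mm

120 × 0.81 × 3.1×10⁻⁴ = 0.030132 m
Layer 2: 0.88 × 3×10⁻⁴ × 790 = 0.20856 m
910–1580 m: 670 × 1.7×10⁻⁴ × 0.81 = 0.092259 m
0.24 × 1.6×10⁻⁴ × 1400 = 0.05376 m
Δh = 0.030132 + 0.20856 + 0.092259 + 0.05376 = 0.384711 m ≈ 380 mm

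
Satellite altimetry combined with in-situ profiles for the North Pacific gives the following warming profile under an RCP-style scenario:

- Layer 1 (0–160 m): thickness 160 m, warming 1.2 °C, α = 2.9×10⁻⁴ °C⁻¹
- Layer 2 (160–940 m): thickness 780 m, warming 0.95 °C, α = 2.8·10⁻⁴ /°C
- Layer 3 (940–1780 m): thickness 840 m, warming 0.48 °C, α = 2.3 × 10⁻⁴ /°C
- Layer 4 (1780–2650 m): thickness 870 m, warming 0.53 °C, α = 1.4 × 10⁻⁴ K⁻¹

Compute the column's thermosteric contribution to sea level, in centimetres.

about 42.0 cm

Layer 1: 1.2 × 2.9×10⁻⁴ × 160 = 0.05568 m
0.95 × 2.8×10⁻⁴ × 780 = 0.20748 m
940–1780 m: 840 × 2.3×10⁻⁴ × 0.48 = 0.092736 m
1780–2650 m: 0.53 × 870 × 1.4×10⁻⁴ = 0.064554 m
Δh = 0.05568 + 0.20748 + 0.092736 + 0.064554 = 0.42045 m ≈ 42.0 cm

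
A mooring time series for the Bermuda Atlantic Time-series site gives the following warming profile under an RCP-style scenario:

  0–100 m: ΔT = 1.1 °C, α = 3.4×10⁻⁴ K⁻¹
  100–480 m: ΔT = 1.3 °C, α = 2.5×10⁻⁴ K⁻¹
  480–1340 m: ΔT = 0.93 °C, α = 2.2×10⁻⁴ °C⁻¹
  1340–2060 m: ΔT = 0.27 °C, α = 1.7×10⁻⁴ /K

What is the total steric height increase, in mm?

3.4×10⁻⁴ × 1.1 × 100 = 0.03740 m
Layer 2: 1.3 × 380 × 2.5×10⁻⁴ = 0.12350 m
2.2×10⁻⁴ × 860 × 0.93 = 0.175956 m
1340–2060 m: 0.27 × 720 × 1.7×10⁻⁴ = 0.033048 m
Δh = 0.03740 + 0.12350 + 0.175956 + 0.033048 = 0.369904 m ≈ 370 mm

about 370 mm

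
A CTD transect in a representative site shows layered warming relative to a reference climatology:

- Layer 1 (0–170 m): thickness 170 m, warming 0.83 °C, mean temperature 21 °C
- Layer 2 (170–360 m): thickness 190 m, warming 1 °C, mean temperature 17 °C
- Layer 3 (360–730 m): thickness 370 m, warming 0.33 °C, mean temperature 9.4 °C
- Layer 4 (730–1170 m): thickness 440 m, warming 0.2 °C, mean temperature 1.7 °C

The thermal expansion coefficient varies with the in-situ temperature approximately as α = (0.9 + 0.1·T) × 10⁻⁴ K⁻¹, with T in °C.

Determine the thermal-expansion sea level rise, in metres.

Layer 1: α = (0.9 + 0.1×21)×10⁻⁴ = 3×10⁻⁴ K⁻¹
Layer 2: α = (0.9 + 0.1×17)×10⁻⁴ = 2.6×10⁻⁴ K⁻¹
Layer 3: α = (0.9 + 0.1×9.4)×10⁻⁴ = 1.84×10⁻⁴ K⁻¹
Layer 4: α = (0.9 + 0.1×1.7)×10⁻⁴ = 1.07×10⁻⁴ K⁻¹
0–170 m: 0.83 × 170 × 3×10⁻⁴ = 0.04233 m
170–360 m: 1 × 2.6×10⁻⁴ × 190 = 0.04940 m
Layer 3: 370 × 0.33 × 1.84×10⁻⁴ = 0.0224664 m
Layer 4: 1.07×10⁻⁴ × 440 × 0.2 = 0.009416 m
Δh = 0.04233 + 0.04940 + 0.0224664 + 0.009416 = 0.1236124 m ≈ 0.12 m

about 0.12 m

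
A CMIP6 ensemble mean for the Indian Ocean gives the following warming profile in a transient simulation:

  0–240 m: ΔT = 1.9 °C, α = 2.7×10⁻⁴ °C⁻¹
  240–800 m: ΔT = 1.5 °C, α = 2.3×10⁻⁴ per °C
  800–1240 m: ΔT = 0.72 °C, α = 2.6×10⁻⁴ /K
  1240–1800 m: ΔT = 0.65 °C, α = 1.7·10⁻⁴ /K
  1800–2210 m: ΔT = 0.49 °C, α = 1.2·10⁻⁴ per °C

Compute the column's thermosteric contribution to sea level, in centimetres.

0–240 m: 2.7×10⁻⁴ × 1.9 × 240 = 0.12312 m
Layer 2: 560 × 1.5 × 2.3×10⁻⁴ = 0.19320 m
2.6×10⁻⁴ × 0.72 × 440 = 0.082368 m
560 × 0.65 × 1.7×10⁻⁴ = 0.06188 m
1800–2210 m: 1.2×10⁻⁴ × 410 × 0.49 = 0.024108 m
Δh = 0.12312 + 0.19320 + 0.082368 + 0.06188 + 0.024108 = 0.484676 m

48.5 cm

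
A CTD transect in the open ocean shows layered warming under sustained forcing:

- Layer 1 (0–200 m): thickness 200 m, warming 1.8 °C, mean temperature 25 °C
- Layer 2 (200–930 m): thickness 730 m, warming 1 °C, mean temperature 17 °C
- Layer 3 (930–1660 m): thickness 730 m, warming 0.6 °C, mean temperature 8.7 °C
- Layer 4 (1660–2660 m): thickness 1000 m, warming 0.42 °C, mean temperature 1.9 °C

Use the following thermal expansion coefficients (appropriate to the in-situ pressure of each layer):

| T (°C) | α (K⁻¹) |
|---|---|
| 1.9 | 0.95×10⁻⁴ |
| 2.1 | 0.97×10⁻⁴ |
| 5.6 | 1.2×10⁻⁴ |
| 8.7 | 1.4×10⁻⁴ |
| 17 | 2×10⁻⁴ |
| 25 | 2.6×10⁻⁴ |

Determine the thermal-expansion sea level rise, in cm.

Layer 1 at 25 °C → α = 2.6×10⁻⁴ K⁻¹
Layer 2 at 17 °C → α = 2×10⁻⁴ K⁻¹
Layer 3 at 8.7 °C → α = 1.4×10⁻⁴ K⁻¹
Layer 4 at 1.9 °C → α = 0.95×10⁻⁴ K⁻¹
0–200 m: 1.8 × 200 × 2.6×10⁻⁴ = 0.09360 m
2×10⁻⁴ × 1 × 730 = 0.14600 m
0.6 × 730 × 1.4×10⁻⁴ = 0.06132 m
1660–2660 m: 0.42 × 1000 × 0.95×10⁻⁴ = 0.03990 m
Δh = 0.09360 + 0.14600 + 0.06132 + 0.03990 = 0.34082 m ≈ 34 cm

34 cm of thermosteric rise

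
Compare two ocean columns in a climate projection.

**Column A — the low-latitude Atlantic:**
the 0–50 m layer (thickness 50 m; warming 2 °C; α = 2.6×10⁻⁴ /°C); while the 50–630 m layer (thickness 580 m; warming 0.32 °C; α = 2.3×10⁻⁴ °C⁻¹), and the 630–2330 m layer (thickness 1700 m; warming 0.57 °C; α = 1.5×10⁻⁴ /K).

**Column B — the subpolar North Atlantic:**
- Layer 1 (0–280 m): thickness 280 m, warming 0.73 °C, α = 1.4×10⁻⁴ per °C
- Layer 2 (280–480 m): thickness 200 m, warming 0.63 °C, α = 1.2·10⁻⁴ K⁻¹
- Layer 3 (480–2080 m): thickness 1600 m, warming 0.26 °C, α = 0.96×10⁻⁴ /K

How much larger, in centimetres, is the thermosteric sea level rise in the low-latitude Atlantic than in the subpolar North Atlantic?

A 2.6×10⁻⁴ × 50 × 2 = 0.02600 m
A 580 × 0.32 × 2.3×10⁻⁴ = 0.042688 m
A 630–2330 m: 0.57 × 1700 × 1.5×10⁻⁴ = 0.14535 m
A total: 0.214038 m
B 1.4×10⁻⁴ × 280 × 0.73 = 0.028616 m
B 280–480 m: 200 × 1.2×10⁻⁴ × 0.63 = 0.01512 m
B 480–2080 m: 0.96×10⁻⁴ × 0.26 × 1600 = 0.039936 m
B total: 0.083672 m
Difference: 0.214038 − 0.083672 = 0.130366 m

13 cm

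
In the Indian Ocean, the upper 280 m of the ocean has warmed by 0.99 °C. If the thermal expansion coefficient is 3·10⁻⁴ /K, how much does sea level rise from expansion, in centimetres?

Δh = αΔT·H = 3×10⁻⁴ × 0.99 × 280 = 0.08316 m

about 8.3 cm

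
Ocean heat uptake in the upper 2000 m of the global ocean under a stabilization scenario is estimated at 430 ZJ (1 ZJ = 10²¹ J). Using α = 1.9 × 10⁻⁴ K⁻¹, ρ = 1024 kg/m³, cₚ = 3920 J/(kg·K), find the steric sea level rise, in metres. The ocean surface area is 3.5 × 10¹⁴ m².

Per unit area: Q = 430×10²¹ / (3.5×10¹⁴) ≈ 1.229×10⁹ J/m²
Δh = αQ/(ρcₚ) = 1.9×10⁻⁴ × 1.229×10⁹ / (1024 × 3920) ≈ 0.058173 m

Δh = 0.058 m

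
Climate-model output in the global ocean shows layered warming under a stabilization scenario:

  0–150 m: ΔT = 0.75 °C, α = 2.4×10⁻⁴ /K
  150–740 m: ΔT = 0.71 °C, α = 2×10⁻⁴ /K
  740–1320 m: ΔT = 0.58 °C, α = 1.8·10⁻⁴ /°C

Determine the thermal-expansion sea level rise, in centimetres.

0–150 m: 0.75 × 2.4×10⁻⁴ × 150 = 0.02700 m
150–740 m: 0.71 × 2×10⁻⁴ × 590 = 0.08378 m
740–1320 m: 0.58 × 580 × 1.8×10⁻⁴ = 0.060552 m
Δh = 0.02700 + 0.08378 + 0.060552 = 0.171332 m

Δh = 17.1 cm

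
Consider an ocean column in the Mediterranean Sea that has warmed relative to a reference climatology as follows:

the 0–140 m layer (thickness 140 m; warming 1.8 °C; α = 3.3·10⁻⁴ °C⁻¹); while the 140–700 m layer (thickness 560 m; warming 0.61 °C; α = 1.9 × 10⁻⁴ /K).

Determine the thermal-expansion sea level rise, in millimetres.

Layer 1: 3.3×10⁻⁴ × 140 × 1.8 = 0.08316 m
140–700 m: 560 × 1.9×10⁻⁴ × 0.61 = 0.064904 m
Δh = 0.08316 + 0.064904 = 0.148064 m ≈ 148 mm

148 mm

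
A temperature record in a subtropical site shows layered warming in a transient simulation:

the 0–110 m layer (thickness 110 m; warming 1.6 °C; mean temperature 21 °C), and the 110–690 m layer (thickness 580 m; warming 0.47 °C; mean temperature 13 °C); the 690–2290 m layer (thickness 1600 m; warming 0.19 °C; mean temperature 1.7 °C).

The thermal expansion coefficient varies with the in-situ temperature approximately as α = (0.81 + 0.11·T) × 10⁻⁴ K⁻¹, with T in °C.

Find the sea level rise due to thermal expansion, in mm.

Layer 1: α = (0.81 + 0.11×21)×10⁻⁴ = 3.12×10⁻⁴ K⁻¹
Layer 2: α = (0.81 + 0.11×13)×10⁻⁴ = 2.24×10⁻⁴ K⁻¹
Layer 3: α = (0.81 + 0.11×1.7)×10⁻⁴ = 0.997×10⁻⁴ K⁻¹
0–110 m: 1.6 × 110 × 3.12×10⁻⁴ = 0.054912 m
2.24×10⁻⁴ × 580 × 0.47 = 0.0610624 m
1600 × 0.19 × 0.997×10⁻⁴ = 0.0303088 m
Δh = 0.054912 + 0.0610624 + 0.0303088 = 0.1462832 m

Δh = 146 mm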